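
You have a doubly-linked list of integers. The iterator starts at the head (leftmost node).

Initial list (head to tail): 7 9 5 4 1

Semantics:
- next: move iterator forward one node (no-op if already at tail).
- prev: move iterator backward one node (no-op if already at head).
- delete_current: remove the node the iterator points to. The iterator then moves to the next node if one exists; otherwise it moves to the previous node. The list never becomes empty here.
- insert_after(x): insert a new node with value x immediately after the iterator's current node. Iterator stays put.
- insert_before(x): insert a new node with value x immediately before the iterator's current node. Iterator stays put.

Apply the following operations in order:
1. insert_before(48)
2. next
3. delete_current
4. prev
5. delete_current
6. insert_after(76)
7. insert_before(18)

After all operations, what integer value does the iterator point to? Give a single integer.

After 1 (insert_before(48)): list=[48, 7, 9, 5, 4, 1] cursor@7
After 2 (next): list=[48, 7, 9, 5, 4, 1] cursor@9
After 3 (delete_current): list=[48, 7, 5, 4, 1] cursor@5
After 4 (prev): list=[48, 7, 5, 4, 1] cursor@7
After 5 (delete_current): list=[48, 5, 4, 1] cursor@5
After 6 (insert_after(76)): list=[48, 5, 76, 4, 1] cursor@5
After 7 (insert_before(18)): list=[48, 18, 5, 76, 4, 1] cursor@5

Answer: 5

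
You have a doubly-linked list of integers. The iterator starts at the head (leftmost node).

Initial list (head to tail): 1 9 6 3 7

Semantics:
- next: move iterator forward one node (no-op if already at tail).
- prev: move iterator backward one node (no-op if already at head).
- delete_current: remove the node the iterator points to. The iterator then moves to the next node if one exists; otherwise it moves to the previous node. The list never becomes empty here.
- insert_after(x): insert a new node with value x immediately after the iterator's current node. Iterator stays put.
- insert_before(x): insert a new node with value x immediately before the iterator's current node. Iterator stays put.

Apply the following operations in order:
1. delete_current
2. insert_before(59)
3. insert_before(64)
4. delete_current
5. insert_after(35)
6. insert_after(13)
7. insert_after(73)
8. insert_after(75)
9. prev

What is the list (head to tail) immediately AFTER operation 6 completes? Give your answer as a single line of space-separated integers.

Answer: 59 64 6 13 35 3 7

Derivation:
After 1 (delete_current): list=[9, 6, 3, 7] cursor@9
After 2 (insert_before(59)): list=[59, 9, 6, 3, 7] cursor@9
After 3 (insert_before(64)): list=[59, 64, 9, 6, 3, 7] cursor@9
After 4 (delete_current): list=[59, 64, 6, 3, 7] cursor@6
After 5 (insert_after(35)): list=[59, 64, 6, 35, 3, 7] cursor@6
After 6 (insert_after(13)): list=[59, 64, 6, 13, 35, 3, 7] cursor@6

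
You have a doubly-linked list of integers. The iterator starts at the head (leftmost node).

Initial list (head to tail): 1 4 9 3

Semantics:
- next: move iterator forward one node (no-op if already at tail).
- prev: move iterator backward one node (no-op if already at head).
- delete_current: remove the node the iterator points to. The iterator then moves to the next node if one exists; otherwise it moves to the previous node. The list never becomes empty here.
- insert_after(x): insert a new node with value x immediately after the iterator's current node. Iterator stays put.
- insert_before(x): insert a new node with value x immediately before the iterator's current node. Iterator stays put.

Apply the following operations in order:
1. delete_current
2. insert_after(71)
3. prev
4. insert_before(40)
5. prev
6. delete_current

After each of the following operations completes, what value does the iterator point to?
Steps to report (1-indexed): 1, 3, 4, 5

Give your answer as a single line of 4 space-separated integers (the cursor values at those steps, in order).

Answer: 4 4 4 40

Derivation:
After 1 (delete_current): list=[4, 9, 3] cursor@4
After 2 (insert_after(71)): list=[4, 71, 9, 3] cursor@4
After 3 (prev): list=[4, 71, 9, 3] cursor@4
After 4 (insert_before(40)): list=[40, 4, 71, 9, 3] cursor@4
After 5 (prev): list=[40, 4, 71, 9, 3] cursor@40
After 6 (delete_current): list=[4, 71, 9, 3] cursor@4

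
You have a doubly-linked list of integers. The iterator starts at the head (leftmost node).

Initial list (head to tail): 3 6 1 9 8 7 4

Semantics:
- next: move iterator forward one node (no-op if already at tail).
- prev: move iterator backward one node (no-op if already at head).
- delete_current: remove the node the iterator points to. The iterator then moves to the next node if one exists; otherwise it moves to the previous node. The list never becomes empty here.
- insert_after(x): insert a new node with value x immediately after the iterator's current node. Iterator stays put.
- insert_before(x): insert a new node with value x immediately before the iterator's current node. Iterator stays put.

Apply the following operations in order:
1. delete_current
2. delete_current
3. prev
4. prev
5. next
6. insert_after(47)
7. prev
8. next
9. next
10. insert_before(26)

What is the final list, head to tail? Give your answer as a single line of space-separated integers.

After 1 (delete_current): list=[6, 1, 9, 8, 7, 4] cursor@6
After 2 (delete_current): list=[1, 9, 8, 7, 4] cursor@1
After 3 (prev): list=[1, 9, 8, 7, 4] cursor@1
After 4 (prev): list=[1, 9, 8, 7, 4] cursor@1
After 5 (next): list=[1, 9, 8, 7, 4] cursor@9
After 6 (insert_after(47)): list=[1, 9, 47, 8, 7, 4] cursor@9
After 7 (prev): list=[1, 9, 47, 8, 7, 4] cursor@1
After 8 (next): list=[1, 9, 47, 8, 7, 4] cursor@9
After 9 (next): list=[1, 9, 47, 8, 7, 4] cursor@47
After 10 (insert_before(26)): list=[1, 9, 26, 47, 8, 7, 4] cursor@47

Answer: 1 9 26 47 8 7 4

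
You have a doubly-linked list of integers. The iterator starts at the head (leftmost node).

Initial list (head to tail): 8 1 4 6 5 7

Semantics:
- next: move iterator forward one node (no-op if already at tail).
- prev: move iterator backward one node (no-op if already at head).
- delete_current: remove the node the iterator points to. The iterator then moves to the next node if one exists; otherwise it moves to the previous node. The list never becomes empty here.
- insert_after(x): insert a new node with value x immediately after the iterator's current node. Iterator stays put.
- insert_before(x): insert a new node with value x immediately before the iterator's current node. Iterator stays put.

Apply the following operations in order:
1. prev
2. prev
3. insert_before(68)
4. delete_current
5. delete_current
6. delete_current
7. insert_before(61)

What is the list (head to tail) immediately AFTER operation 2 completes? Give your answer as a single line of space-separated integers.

Answer: 8 1 4 6 5 7

Derivation:
After 1 (prev): list=[8, 1, 4, 6, 5, 7] cursor@8
After 2 (prev): list=[8, 1, 4, 6, 5, 7] cursor@8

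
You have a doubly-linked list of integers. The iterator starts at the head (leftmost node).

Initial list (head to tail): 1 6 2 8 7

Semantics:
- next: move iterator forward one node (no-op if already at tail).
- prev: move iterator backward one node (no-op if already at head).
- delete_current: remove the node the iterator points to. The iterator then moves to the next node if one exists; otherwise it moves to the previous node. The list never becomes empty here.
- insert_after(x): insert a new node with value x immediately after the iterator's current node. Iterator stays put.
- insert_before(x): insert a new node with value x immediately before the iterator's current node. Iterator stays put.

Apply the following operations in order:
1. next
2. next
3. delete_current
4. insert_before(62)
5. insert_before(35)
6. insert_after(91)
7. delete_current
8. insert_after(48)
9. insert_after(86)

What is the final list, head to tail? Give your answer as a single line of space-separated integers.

After 1 (next): list=[1, 6, 2, 8, 7] cursor@6
After 2 (next): list=[1, 6, 2, 8, 7] cursor@2
After 3 (delete_current): list=[1, 6, 8, 7] cursor@8
After 4 (insert_before(62)): list=[1, 6, 62, 8, 7] cursor@8
After 5 (insert_before(35)): list=[1, 6, 62, 35, 8, 7] cursor@8
After 6 (insert_after(91)): list=[1, 6, 62, 35, 8, 91, 7] cursor@8
After 7 (delete_current): list=[1, 6, 62, 35, 91, 7] cursor@91
After 8 (insert_after(48)): list=[1, 6, 62, 35, 91, 48, 7] cursor@91
After 9 (insert_after(86)): list=[1, 6, 62, 35, 91, 86, 48, 7] cursor@91

Answer: 1 6 62 35 91 86 48 7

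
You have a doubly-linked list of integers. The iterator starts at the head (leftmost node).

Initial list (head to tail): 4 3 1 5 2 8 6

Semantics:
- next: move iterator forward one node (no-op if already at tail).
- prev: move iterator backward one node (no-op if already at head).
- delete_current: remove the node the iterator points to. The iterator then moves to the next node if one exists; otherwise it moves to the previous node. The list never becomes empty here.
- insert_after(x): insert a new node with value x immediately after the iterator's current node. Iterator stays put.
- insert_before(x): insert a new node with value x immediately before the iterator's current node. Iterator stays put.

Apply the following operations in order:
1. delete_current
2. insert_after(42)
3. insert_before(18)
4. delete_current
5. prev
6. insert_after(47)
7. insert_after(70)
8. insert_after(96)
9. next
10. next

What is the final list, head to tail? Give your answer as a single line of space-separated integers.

After 1 (delete_current): list=[3, 1, 5, 2, 8, 6] cursor@3
After 2 (insert_after(42)): list=[3, 42, 1, 5, 2, 8, 6] cursor@3
After 3 (insert_before(18)): list=[18, 3, 42, 1, 5, 2, 8, 6] cursor@3
After 4 (delete_current): list=[18, 42, 1, 5, 2, 8, 6] cursor@42
After 5 (prev): list=[18, 42, 1, 5, 2, 8, 6] cursor@18
After 6 (insert_after(47)): list=[18, 47, 42, 1, 5, 2, 8, 6] cursor@18
After 7 (insert_after(70)): list=[18, 70, 47, 42, 1, 5, 2, 8, 6] cursor@18
After 8 (insert_after(96)): list=[18, 96, 70, 47, 42, 1, 5, 2, 8, 6] cursor@18
After 9 (next): list=[18, 96, 70, 47, 42, 1, 5, 2, 8, 6] cursor@96
After 10 (next): list=[18, 96, 70, 47, 42, 1, 5, 2, 8, 6] cursor@70

Answer: 18 96 70 47 42 1 5 2 8 6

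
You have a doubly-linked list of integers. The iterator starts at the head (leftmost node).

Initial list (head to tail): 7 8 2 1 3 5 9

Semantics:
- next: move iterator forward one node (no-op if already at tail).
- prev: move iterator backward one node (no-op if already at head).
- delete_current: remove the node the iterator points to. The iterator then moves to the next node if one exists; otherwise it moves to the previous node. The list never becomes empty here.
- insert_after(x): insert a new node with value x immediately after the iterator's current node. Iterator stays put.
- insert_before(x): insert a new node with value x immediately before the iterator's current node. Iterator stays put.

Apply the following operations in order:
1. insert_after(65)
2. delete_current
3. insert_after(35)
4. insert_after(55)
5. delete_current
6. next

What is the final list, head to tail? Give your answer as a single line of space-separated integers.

Answer: 55 35 8 2 1 3 5 9

Derivation:
After 1 (insert_after(65)): list=[7, 65, 8, 2, 1, 3, 5, 9] cursor@7
After 2 (delete_current): list=[65, 8, 2, 1, 3, 5, 9] cursor@65
After 3 (insert_after(35)): list=[65, 35, 8, 2, 1, 3, 5, 9] cursor@65
After 4 (insert_after(55)): list=[65, 55, 35, 8, 2, 1, 3, 5, 9] cursor@65
After 5 (delete_current): list=[55, 35, 8, 2, 1, 3, 5, 9] cursor@55
After 6 (next): list=[55, 35, 8, 2, 1, 3, 5, 9] cursor@35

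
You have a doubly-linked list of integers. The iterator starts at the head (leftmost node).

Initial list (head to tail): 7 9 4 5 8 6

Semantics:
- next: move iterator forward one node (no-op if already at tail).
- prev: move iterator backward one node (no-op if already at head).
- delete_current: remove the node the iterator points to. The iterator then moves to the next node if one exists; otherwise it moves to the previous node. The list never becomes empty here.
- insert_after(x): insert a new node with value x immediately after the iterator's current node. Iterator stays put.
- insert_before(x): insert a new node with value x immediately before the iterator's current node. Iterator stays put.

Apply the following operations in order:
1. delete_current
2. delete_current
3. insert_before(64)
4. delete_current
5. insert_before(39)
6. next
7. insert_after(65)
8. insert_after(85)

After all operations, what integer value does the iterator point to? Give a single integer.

After 1 (delete_current): list=[9, 4, 5, 8, 6] cursor@9
After 2 (delete_current): list=[4, 5, 8, 6] cursor@4
After 3 (insert_before(64)): list=[64, 4, 5, 8, 6] cursor@4
After 4 (delete_current): list=[64, 5, 8, 6] cursor@5
After 5 (insert_before(39)): list=[64, 39, 5, 8, 6] cursor@5
After 6 (next): list=[64, 39, 5, 8, 6] cursor@8
After 7 (insert_after(65)): list=[64, 39, 5, 8, 65, 6] cursor@8
After 8 (insert_after(85)): list=[64, 39, 5, 8, 85, 65, 6] cursor@8

Answer: 8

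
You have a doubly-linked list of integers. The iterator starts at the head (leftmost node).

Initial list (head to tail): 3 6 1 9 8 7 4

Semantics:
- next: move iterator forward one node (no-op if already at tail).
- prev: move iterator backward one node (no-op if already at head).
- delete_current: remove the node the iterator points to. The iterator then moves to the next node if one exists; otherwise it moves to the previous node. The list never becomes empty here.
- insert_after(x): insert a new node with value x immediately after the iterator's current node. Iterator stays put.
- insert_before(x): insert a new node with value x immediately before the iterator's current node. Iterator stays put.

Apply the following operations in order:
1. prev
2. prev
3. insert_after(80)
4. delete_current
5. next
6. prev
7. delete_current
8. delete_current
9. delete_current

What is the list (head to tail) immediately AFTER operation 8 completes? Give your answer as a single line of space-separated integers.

After 1 (prev): list=[3, 6, 1, 9, 8, 7, 4] cursor@3
After 2 (prev): list=[3, 6, 1, 9, 8, 7, 4] cursor@3
After 3 (insert_after(80)): list=[3, 80, 6, 1, 9, 8, 7, 4] cursor@3
After 4 (delete_current): list=[80, 6, 1, 9, 8, 7, 4] cursor@80
After 5 (next): list=[80, 6, 1, 9, 8, 7, 4] cursor@6
After 6 (prev): list=[80, 6, 1, 9, 8, 7, 4] cursor@80
After 7 (delete_current): list=[6, 1, 9, 8, 7, 4] cursor@6
After 8 (delete_current): list=[1, 9, 8, 7, 4] cursor@1

Answer: 1 9 8 7 4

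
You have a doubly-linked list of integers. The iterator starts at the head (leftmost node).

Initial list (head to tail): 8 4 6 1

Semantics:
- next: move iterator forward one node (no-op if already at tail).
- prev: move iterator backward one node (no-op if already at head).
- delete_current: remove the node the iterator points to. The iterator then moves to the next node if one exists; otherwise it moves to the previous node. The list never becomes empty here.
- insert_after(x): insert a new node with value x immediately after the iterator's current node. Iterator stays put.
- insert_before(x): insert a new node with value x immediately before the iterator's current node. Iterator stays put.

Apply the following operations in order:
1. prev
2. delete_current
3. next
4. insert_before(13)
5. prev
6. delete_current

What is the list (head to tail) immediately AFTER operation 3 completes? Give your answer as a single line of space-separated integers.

Answer: 4 6 1

Derivation:
After 1 (prev): list=[8, 4, 6, 1] cursor@8
After 2 (delete_current): list=[4, 6, 1] cursor@4
After 3 (next): list=[4, 6, 1] cursor@6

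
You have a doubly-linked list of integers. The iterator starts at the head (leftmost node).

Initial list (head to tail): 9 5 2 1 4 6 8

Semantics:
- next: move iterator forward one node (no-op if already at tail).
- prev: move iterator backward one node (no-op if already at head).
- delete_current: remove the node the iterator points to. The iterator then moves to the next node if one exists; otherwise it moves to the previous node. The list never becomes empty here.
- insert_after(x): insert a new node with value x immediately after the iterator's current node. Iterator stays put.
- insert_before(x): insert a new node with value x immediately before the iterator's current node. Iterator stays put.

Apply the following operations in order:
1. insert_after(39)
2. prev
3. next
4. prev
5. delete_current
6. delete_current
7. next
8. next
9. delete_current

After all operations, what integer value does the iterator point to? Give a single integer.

Answer: 4

Derivation:
After 1 (insert_after(39)): list=[9, 39, 5, 2, 1, 4, 6, 8] cursor@9
After 2 (prev): list=[9, 39, 5, 2, 1, 4, 6, 8] cursor@9
After 3 (next): list=[9, 39, 5, 2, 1, 4, 6, 8] cursor@39
After 4 (prev): list=[9, 39, 5, 2, 1, 4, 6, 8] cursor@9
After 5 (delete_current): list=[39, 5, 2, 1, 4, 6, 8] cursor@39
After 6 (delete_current): list=[5, 2, 1, 4, 6, 8] cursor@5
After 7 (next): list=[5, 2, 1, 4, 6, 8] cursor@2
After 8 (next): list=[5, 2, 1, 4, 6, 8] cursor@1
After 9 (delete_current): list=[5, 2, 4, 6, 8] cursor@4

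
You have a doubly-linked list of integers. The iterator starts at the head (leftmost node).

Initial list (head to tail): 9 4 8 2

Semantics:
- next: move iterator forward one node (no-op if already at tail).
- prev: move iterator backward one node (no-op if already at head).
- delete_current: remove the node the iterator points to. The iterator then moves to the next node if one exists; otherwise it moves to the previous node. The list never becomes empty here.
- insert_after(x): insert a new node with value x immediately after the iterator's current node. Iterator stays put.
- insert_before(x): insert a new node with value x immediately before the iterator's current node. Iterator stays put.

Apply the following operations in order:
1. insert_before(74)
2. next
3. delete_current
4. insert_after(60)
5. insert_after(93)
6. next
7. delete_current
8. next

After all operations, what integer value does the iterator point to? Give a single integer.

After 1 (insert_before(74)): list=[74, 9, 4, 8, 2] cursor@9
After 2 (next): list=[74, 9, 4, 8, 2] cursor@4
After 3 (delete_current): list=[74, 9, 8, 2] cursor@8
After 4 (insert_after(60)): list=[74, 9, 8, 60, 2] cursor@8
After 5 (insert_after(93)): list=[74, 9, 8, 93, 60, 2] cursor@8
After 6 (next): list=[74, 9, 8, 93, 60, 2] cursor@93
After 7 (delete_current): list=[74, 9, 8, 60, 2] cursor@60
After 8 (next): list=[74, 9, 8, 60, 2] cursor@2

Answer: 2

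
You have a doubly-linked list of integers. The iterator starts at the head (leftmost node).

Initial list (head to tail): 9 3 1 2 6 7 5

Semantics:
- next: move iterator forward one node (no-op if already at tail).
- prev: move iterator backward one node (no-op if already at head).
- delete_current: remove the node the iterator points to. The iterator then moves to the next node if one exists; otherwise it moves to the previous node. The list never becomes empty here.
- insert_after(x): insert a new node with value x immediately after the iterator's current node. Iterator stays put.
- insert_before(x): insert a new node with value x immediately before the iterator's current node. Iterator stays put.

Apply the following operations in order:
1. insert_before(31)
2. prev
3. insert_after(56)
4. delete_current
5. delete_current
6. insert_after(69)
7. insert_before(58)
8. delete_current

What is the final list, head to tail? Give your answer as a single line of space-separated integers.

After 1 (insert_before(31)): list=[31, 9, 3, 1, 2, 6, 7, 5] cursor@9
After 2 (prev): list=[31, 9, 3, 1, 2, 6, 7, 5] cursor@31
After 3 (insert_after(56)): list=[31, 56, 9, 3, 1, 2, 6, 7, 5] cursor@31
After 4 (delete_current): list=[56, 9, 3, 1, 2, 6, 7, 5] cursor@56
After 5 (delete_current): list=[9, 3, 1, 2, 6, 7, 5] cursor@9
After 6 (insert_after(69)): list=[9, 69, 3, 1, 2, 6, 7, 5] cursor@9
After 7 (insert_before(58)): list=[58, 9, 69, 3, 1, 2, 6, 7, 5] cursor@9
After 8 (delete_current): list=[58, 69, 3, 1, 2, 6, 7, 5] cursor@69

Answer: 58 69 3 1 2 6 7 5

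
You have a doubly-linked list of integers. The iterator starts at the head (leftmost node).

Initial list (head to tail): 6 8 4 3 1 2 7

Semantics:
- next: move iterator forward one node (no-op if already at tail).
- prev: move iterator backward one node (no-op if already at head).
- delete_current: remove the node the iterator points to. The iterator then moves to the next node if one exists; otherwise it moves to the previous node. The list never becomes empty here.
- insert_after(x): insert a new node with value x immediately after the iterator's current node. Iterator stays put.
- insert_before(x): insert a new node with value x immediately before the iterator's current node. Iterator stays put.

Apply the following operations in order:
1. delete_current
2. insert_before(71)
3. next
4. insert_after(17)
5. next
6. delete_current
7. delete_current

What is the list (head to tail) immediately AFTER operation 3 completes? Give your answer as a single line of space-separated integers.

After 1 (delete_current): list=[8, 4, 3, 1, 2, 7] cursor@8
After 2 (insert_before(71)): list=[71, 8, 4, 3, 1, 2, 7] cursor@8
After 3 (next): list=[71, 8, 4, 3, 1, 2, 7] cursor@4

Answer: 71 8 4 3 1 2 7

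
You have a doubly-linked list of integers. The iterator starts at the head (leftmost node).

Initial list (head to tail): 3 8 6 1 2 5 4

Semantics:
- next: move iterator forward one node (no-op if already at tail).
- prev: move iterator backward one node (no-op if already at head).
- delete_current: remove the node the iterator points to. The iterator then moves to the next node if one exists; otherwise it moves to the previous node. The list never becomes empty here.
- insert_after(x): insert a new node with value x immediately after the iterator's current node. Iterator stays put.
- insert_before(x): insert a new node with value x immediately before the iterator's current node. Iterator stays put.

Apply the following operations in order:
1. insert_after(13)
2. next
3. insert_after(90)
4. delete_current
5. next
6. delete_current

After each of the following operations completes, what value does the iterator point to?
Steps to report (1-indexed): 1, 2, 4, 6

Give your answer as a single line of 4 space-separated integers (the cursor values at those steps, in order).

After 1 (insert_after(13)): list=[3, 13, 8, 6, 1, 2, 5, 4] cursor@3
After 2 (next): list=[3, 13, 8, 6, 1, 2, 5, 4] cursor@13
After 3 (insert_after(90)): list=[3, 13, 90, 8, 6, 1, 2, 5, 4] cursor@13
After 4 (delete_current): list=[3, 90, 8, 6, 1, 2, 5, 4] cursor@90
After 5 (next): list=[3, 90, 8, 6, 1, 2, 5, 4] cursor@8
After 6 (delete_current): list=[3, 90, 6, 1, 2, 5, 4] cursor@6

Answer: 3 13 90 6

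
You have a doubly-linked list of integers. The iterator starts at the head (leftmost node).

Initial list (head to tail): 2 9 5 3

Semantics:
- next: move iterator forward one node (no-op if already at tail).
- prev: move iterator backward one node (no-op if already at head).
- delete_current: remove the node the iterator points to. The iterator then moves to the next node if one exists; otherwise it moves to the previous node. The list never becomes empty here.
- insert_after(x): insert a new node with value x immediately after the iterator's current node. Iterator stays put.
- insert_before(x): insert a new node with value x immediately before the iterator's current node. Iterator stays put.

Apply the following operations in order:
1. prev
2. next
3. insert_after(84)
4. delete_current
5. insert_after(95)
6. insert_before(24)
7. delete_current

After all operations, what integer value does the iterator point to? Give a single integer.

Answer: 95

Derivation:
After 1 (prev): list=[2, 9, 5, 3] cursor@2
After 2 (next): list=[2, 9, 5, 3] cursor@9
After 3 (insert_after(84)): list=[2, 9, 84, 5, 3] cursor@9
After 4 (delete_current): list=[2, 84, 5, 3] cursor@84
After 5 (insert_after(95)): list=[2, 84, 95, 5, 3] cursor@84
After 6 (insert_before(24)): list=[2, 24, 84, 95, 5, 3] cursor@84
After 7 (delete_current): list=[2, 24, 95, 5, 3] cursor@95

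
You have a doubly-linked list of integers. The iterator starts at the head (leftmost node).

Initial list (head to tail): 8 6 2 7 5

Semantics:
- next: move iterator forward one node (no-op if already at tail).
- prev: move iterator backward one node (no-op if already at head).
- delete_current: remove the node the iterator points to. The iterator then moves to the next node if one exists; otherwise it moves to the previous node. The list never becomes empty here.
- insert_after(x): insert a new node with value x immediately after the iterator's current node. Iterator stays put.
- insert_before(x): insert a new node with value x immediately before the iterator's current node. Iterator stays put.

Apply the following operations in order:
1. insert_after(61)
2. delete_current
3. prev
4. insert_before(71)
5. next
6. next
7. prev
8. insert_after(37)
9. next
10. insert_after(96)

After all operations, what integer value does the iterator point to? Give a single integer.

After 1 (insert_after(61)): list=[8, 61, 6, 2, 7, 5] cursor@8
After 2 (delete_current): list=[61, 6, 2, 7, 5] cursor@61
After 3 (prev): list=[61, 6, 2, 7, 5] cursor@61
After 4 (insert_before(71)): list=[71, 61, 6, 2, 7, 5] cursor@61
After 5 (next): list=[71, 61, 6, 2, 7, 5] cursor@6
After 6 (next): list=[71, 61, 6, 2, 7, 5] cursor@2
After 7 (prev): list=[71, 61, 6, 2, 7, 5] cursor@6
After 8 (insert_after(37)): list=[71, 61, 6, 37, 2, 7, 5] cursor@6
After 9 (next): list=[71, 61, 6, 37, 2, 7, 5] cursor@37
After 10 (insert_after(96)): list=[71, 61, 6, 37, 96, 2, 7, 5] cursor@37

Answer: 37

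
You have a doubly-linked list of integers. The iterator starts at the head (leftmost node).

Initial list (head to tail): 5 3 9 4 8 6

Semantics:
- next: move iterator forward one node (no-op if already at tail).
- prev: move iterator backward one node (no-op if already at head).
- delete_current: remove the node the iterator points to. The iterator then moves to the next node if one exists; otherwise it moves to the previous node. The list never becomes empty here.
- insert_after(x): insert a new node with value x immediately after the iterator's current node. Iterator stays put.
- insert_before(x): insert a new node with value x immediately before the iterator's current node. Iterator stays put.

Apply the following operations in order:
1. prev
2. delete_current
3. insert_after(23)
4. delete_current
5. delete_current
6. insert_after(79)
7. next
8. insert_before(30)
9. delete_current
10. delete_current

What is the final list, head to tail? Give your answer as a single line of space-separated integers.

After 1 (prev): list=[5, 3, 9, 4, 8, 6] cursor@5
After 2 (delete_current): list=[3, 9, 4, 8, 6] cursor@3
After 3 (insert_after(23)): list=[3, 23, 9, 4, 8, 6] cursor@3
After 4 (delete_current): list=[23, 9, 4, 8, 6] cursor@23
After 5 (delete_current): list=[9, 4, 8, 6] cursor@9
After 6 (insert_after(79)): list=[9, 79, 4, 8, 6] cursor@9
After 7 (next): list=[9, 79, 4, 8, 6] cursor@79
After 8 (insert_before(30)): list=[9, 30, 79, 4, 8, 6] cursor@79
After 9 (delete_current): list=[9, 30, 4, 8, 6] cursor@4
After 10 (delete_current): list=[9, 30, 8, 6] cursor@8

Answer: 9 30 8 6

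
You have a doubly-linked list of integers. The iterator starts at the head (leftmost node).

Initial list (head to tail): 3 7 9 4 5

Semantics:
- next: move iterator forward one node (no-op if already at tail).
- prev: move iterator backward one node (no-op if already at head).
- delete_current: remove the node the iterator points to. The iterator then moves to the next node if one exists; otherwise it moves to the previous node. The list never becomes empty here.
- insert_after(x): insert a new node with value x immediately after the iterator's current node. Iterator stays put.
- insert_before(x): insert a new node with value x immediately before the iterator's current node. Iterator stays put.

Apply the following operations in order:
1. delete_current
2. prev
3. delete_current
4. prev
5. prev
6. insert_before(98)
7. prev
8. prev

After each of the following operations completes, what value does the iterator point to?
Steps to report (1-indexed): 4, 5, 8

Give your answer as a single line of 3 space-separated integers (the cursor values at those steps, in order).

After 1 (delete_current): list=[7, 9, 4, 5] cursor@7
After 2 (prev): list=[7, 9, 4, 5] cursor@7
After 3 (delete_current): list=[9, 4, 5] cursor@9
After 4 (prev): list=[9, 4, 5] cursor@9
After 5 (prev): list=[9, 4, 5] cursor@9
After 6 (insert_before(98)): list=[98, 9, 4, 5] cursor@9
After 7 (prev): list=[98, 9, 4, 5] cursor@98
After 8 (prev): list=[98, 9, 4, 5] cursor@98

Answer: 9 9 98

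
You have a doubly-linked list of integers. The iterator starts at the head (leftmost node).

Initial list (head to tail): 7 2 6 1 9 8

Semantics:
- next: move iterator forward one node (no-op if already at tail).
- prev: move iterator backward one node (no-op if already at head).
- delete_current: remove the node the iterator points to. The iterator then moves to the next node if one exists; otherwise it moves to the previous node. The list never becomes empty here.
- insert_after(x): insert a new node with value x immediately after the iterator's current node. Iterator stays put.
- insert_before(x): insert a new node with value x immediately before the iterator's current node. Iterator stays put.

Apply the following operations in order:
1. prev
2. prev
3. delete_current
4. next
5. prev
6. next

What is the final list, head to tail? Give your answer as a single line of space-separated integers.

Answer: 2 6 1 9 8

Derivation:
After 1 (prev): list=[7, 2, 6, 1, 9, 8] cursor@7
After 2 (prev): list=[7, 2, 6, 1, 9, 8] cursor@7
After 3 (delete_current): list=[2, 6, 1, 9, 8] cursor@2
After 4 (next): list=[2, 6, 1, 9, 8] cursor@6
After 5 (prev): list=[2, 6, 1, 9, 8] cursor@2
After 6 (next): list=[2, 6, 1, 9, 8] cursor@6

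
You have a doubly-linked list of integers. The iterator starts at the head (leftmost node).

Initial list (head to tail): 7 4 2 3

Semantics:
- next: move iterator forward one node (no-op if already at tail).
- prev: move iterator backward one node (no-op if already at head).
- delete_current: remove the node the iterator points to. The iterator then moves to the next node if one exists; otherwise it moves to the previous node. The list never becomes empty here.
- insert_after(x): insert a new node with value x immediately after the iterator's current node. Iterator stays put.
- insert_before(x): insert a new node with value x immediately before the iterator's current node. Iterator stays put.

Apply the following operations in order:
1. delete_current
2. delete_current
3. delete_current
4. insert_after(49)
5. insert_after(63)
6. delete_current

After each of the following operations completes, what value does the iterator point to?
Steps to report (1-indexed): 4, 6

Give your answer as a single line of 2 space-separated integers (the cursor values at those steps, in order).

After 1 (delete_current): list=[4, 2, 3] cursor@4
After 2 (delete_current): list=[2, 3] cursor@2
After 3 (delete_current): list=[3] cursor@3
After 4 (insert_after(49)): list=[3, 49] cursor@3
After 5 (insert_after(63)): list=[3, 63, 49] cursor@3
After 6 (delete_current): list=[63, 49] cursor@63

Answer: 3 63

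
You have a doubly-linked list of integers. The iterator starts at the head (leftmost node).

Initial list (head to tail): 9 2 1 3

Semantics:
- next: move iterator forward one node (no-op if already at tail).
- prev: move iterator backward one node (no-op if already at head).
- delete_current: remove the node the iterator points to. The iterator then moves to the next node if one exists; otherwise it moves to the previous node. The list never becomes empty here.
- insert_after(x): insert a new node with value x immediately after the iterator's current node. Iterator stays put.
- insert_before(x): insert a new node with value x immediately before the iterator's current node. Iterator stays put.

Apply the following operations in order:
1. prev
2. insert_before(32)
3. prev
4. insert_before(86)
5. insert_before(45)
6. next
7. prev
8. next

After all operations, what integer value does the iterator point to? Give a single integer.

Answer: 9

Derivation:
After 1 (prev): list=[9, 2, 1, 3] cursor@9
After 2 (insert_before(32)): list=[32, 9, 2, 1, 3] cursor@9
After 3 (prev): list=[32, 9, 2, 1, 3] cursor@32
After 4 (insert_before(86)): list=[86, 32, 9, 2, 1, 3] cursor@32
After 5 (insert_before(45)): list=[86, 45, 32, 9, 2, 1, 3] cursor@32
After 6 (next): list=[86, 45, 32, 9, 2, 1, 3] cursor@9
After 7 (prev): list=[86, 45, 32, 9, 2, 1, 3] cursor@32
After 8 (next): list=[86, 45, 32, 9, 2, 1, 3] cursor@9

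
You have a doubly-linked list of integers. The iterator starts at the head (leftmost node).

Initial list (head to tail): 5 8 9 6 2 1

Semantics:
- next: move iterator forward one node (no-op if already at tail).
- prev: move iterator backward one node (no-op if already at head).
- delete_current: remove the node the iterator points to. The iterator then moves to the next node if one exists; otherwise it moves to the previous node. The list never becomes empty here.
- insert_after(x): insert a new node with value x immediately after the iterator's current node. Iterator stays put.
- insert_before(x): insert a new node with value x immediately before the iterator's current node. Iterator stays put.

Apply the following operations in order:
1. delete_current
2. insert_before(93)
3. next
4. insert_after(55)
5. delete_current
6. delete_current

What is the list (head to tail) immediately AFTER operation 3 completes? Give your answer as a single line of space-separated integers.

After 1 (delete_current): list=[8, 9, 6, 2, 1] cursor@8
After 2 (insert_before(93)): list=[93, 8, 9, 6, 2, 1] cursor@8
After 3 (next): list=[93, 8, 9, 6, 2, 1] cursor@9

Answer: 93 8 9 6 2 1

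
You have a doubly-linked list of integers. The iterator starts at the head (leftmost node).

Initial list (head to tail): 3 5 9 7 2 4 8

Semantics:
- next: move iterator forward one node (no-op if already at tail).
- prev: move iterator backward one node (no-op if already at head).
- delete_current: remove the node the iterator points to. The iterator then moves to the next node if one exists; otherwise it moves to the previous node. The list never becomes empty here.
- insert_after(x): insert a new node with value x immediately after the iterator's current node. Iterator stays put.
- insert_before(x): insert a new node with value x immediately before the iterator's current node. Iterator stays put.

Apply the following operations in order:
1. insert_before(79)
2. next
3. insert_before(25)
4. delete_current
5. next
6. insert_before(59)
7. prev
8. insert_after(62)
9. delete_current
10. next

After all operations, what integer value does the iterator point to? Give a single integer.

Answer: 7

Derivation:
After 1 (insert_before(79)): list=[79, 3, 5, 9, 7, 2, 4, 8] cursor@3
After 2 (next): list=[79, 3, 5, 9, 7, 2, 4, 8] cursor@5
After 3 (insert_before(25)): list=[79, 3, 25, 5, 9, 7, 2, 4, 8] cursor@5
After 4 (delete_current): list=[79, 3, 25, 9, 7, 2, 4, 8] cursor@9
After 5 (next): list=[79, 3, 25, 9, 7, 2, 4, 8] cursor@7
After 6 (insert_before(59)): list=[79, 3, 25, 9, 59, 7, 2, 4, 8] cursor@7
After 7 (prev): list=[79, 3, 25, 9, 59, 7, 2, 4, 8] cursor@59
After 8 (insert_after(62)): list=[79, 3, 25, 9, 59, 62, 7, 2, 4, 8] cursor@59
After 9 (delete_current): list=[79, 3, 25, 9, 62, 7, 2, 4, 8] cursor@62
After 10 (next): list=[79, 3, 25, 9, 62, 7, 2, 4, 8] cursor@7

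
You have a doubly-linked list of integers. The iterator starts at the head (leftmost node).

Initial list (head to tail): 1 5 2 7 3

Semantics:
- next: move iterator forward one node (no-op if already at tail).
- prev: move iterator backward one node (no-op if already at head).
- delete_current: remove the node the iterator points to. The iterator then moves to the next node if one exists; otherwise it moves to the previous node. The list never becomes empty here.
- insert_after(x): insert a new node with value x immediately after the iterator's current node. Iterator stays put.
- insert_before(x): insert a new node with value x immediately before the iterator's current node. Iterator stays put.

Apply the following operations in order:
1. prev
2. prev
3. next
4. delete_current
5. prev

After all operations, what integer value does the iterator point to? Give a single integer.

Answer: 1

Derivation:
After 1 (prev): list=[1, 5, 2, 7, 3] cursor@1
After 2 (prev): list=[1, 5, 2, 7, 3] cursor@1
After 3 (next): list=[1, 5, 2, 7, 3] cursor@5
After 4 (delete_current): list=[1, 2, 7, 3] cursor@2
After 5 (prev): list=[1, 2, 7, 3] cursor@1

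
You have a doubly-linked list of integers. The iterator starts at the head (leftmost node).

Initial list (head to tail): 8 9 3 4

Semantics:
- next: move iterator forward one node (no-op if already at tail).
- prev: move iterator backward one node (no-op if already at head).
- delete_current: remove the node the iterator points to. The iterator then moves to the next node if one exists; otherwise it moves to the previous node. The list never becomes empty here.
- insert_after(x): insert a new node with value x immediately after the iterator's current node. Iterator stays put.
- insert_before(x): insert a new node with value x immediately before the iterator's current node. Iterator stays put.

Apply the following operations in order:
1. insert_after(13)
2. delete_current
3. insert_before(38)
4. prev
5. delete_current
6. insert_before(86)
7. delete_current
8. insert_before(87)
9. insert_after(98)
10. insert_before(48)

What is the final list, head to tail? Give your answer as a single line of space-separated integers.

Answer: 86 87 48 9 98 3 4

Derivation:
After 1 (insert_after(13)): list=[8, 13, 9, 3, 4] cursor@8
After 2 (delete_current): list=[13, 9, 3, 4] cursor@13
After 3 (insert_before(38)): list=[38, 13, 9, 3, 4] cursor@13
After 4 (prev): list=[38, 13, 9, 3, 4] cursor@38
After 5 (delete_current): list=[13, 9, 3, 4] cursor@13
After 6 (insert_before(86)): list=[86, 13, 9, 3, 4] cursor@13
After 7 (delete_current): list=[86, 9, 3, 4] cursor@9
After 8 (insert_before(87)): list=[86, 87, 9, 3, 4] cursor@9
After 9 (insert_after(98)): list=[86, 87, 9, 98, 3, 4] cursor@9
After 10 (insert_before(48)): list=[86, 87, 48, 9, 98, 3, 4] cursor@9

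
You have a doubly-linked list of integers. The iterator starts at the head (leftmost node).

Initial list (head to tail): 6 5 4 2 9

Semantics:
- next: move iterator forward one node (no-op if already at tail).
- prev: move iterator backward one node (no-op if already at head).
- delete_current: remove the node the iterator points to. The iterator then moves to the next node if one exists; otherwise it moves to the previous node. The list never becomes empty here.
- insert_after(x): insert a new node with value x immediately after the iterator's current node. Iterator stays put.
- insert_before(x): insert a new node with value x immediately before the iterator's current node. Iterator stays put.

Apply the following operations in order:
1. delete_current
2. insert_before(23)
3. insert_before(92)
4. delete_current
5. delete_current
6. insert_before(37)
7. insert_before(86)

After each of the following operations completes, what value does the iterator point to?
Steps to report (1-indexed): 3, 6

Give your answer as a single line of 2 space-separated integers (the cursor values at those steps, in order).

After 1 (delete_current): list=[5, 4, 2, 9] cursor@5
After 2 (insert_before(23)): list=[23, 5, 4, 2, 9] cursor@5
After 3 (insert_before(92)): list=[23, 92, 5, 4, 2, 9] cursor@5
After 4 (delete_current): list=[23, 92, 4, 2, 9] cursor@4
After 5 (delete_current): list=[23, 92, 2, 9] cursor@2
After 6 (insert_before(37)): list=[23, 92, 37, 2, 9] cursor@2
After 7 (insert_before(86)): list=[23, 92, 37, 86, 2, 9] cursor@2

Answer: 5 2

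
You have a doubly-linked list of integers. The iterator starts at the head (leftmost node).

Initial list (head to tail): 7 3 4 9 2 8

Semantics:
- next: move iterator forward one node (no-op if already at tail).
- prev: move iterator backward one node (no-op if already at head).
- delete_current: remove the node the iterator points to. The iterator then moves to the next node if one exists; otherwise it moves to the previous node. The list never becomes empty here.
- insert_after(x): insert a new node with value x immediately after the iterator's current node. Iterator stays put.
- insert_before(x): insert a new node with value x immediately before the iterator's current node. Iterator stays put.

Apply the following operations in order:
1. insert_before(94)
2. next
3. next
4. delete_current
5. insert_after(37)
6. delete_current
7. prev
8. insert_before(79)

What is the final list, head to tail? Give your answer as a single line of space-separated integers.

Answer: 94 7 79 3 37 2 8

Derivation:
After 1 (insert_before(94)): list=[94, 7, 3, 4, 9, 2, 8] cursor@7
After 2 (next): list=[94, 7, 3, 4, 9, 2, 8] cursor@3
After 3 (next): list=[94, 7, 3, 4, 9, 2, 8] cursor@4
After 4 (delete_current): list=[94, 7, 3, 9, 2, 8] cursor@9
After 5 (insert_after(37)): list=[94, 7, 3, 9, 37, 2, 8] cursor@9
After 6 (delete_current): list=[94, 7, 3, 37, 2, 8] cursor@37
After 7 (prev): list=[94, 7, 3, 37, 2, 8] cursor@3
After 8 (insert_before(79)): list=[94, 7, 79, 3, 37, 2, 8] cursor@3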